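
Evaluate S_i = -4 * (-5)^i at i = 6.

S_6 = -4 * (-5)^6 = -4 * 15625 = -62500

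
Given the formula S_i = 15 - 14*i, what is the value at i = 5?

S_5 = 15 + -14*5 = 15 + -70 = -55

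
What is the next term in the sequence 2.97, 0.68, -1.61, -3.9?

Differences: 0.68 - 2.97 = -2.29
This is an arithmetic sequence with common difference d = -2.29.
Next term = -3.9 + -2.29 = -6.19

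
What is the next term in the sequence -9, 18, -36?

Ratios: 18 / -9 = -2.0
This is a geometric sequence with common ratio r = -2.
Next term = -36 * -2 = 72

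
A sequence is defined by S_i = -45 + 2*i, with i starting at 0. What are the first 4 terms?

This is an arithmetic sequence.
i=0: S_0 = -45 + 2*0 = -45
i=1: S_1 = -45 + 2*1 = -43
i=2: S_2 = -45 + 2*2 = -41
i=3: S_3 = -45 + 2*3 = -39
The first 4 terms are: [-45, -43, -41, -39]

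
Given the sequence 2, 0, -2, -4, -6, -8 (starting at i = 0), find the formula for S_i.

Check differences: 0 - 2 = -2
-2 - 0 = -2
Common difference d = -2.
First term a = 2.
Formula: S_i = 2 - 2*i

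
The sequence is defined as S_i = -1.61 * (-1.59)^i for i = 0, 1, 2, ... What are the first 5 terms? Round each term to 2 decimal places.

This is a geometric sequence.
i=0: S_0 = -1.61 * (-1.59)^0 = -1.61
i=1: S_1 = -1.61 * (-1.59)^1 ≈ 2.56
i=2: S_2 = -1.61 * (-1.59)^2 ≈ -4.07
i=3: S_3 = -1.61 * (-1.59)^3 ≈ 6.47
i=4: S_4 = -1.61 * (-1.59)^4 ≈ -10.29
The first 5 terms are: [-1.61, 2.56, -4.07, 6.47, -10.29]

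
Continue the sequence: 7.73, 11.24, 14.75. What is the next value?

Differences: 11.24 - 7.73 = 3.51
This is an arithmetic sequence with common difference d = 3.51.
Next term = 14.75 + 3.51 = 18.26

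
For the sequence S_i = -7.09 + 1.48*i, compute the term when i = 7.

S_7 = -7.09 + 1.48*7 = -7.09 + 10.36 = 3.27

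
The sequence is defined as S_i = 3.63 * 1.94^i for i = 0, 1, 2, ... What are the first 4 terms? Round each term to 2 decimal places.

This is a geometric sequence.
i=0: S_0 = 3.63 * 1.94^0 = 3.63
i=1: S_1 = 3.63 * 1.94^1 ≈ 7.04
i=2: S_2 = 3.63 * 1.94^2 ≈ 13.66
i=3: S_3 = 3.63 * 1.94^3 ≈ 26.5
The first 4 terms are: [3.63, 7.04, 13.66, 26.5]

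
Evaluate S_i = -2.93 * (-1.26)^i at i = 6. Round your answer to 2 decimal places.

S_6 = -2.93 * (-1.26)^6 ≈ -2.93 * 4.0015 ≈ -11.72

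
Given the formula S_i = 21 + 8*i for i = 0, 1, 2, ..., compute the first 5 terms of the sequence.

This is an arithmetic sequence.
i=0: S_0 = 21 + 8*0 = 21
i=1: S_1 = 21 + 8*1 = 29
i=2: S_2 = 21 + 8*2 = 37
i=3: S_3 = 21 + 8*3 = 45
i=4: S_4 = 21 + 8*4 = 53
The first 5 terms are: [21, 29, 37, 45, 53]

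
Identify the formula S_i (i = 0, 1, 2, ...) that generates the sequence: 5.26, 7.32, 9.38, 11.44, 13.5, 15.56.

Check differences: 7.32 - 5.26 = 2.06
9.38 - 7.32 = 2.06
Common difference d = 2.06.
First term a = 5.26.
Formula: S_i = 5.26 + 2.06*i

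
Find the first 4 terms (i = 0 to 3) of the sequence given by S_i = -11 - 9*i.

This is an arithmetic sequence.
i=0: S_0 = -11 + -9*0 = -11
i=1: S_1 = -11 + -9*1 = -20
i=2: S_2 = -11 + -9*2 = -29
i=3: S_3 = -11 + -9*3 = -38
The first 4 terms are: [-11, -20, -29, -38]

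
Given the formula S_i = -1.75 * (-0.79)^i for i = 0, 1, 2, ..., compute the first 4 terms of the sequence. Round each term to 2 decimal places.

This is a geometric sequence.
i=0: S_0 = -1.75 * (-0.79)^0 = -1.75
i=1: S_1 = -1.75 * (-0.79)^1 ≈ 1.38
i=2: S_2 = -1.75 * (-0.79)^2 ≈ -1.09
i=3: S_3 = -1.75 * (-0.79)^3 ≈ 0.86
The first 4 terms are: [-1.75, 1.38, -1.09, 0.86]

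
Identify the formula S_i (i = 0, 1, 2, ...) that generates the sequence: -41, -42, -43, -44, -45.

Check differences: -42 - -41 = -1
-43 - -42 = -1
Common difference d = -1.
First term a = -41.
Formula: S_i = -41 - 1*i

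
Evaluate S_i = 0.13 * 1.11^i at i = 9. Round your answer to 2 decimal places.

S_9 = 0.13 * 1.11^9 ≈ 0.13 * 2.558 ≈ 0.33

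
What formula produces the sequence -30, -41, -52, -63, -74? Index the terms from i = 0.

Check differences: -41 - -30 = -11
-52 - -41 = -11
Common difference d = -11.
First term a = -30.
Formula: S_i = -30 - 11*i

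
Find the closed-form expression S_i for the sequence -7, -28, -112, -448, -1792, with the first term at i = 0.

Check ratios: -28 / -7 = 4.0
Common ratio r = 4.
First term a = -7.
Formula: S_i = -7 * 4^i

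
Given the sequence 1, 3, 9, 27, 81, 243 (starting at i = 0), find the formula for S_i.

Check ratios: 3 / 1 = 3.0
Common ratio r = 3.
First term a = 1.
Formula: S_i = 1 * 3^i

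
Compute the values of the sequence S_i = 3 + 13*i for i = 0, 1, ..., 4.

This is an arithmetic sequence.
i=0: S_0 = 3 + 13*0 = 3
i=1: S_1 = 3 + 13*1 = 16
i=2: S_2 = 3 + 13*2 = 29
i=3: S_3 = 3 + 13*3 = 42
i=4: S_4 = 3 + 13*4 = 55
The first 5 terms are: [3, 16, 29, 42, 55]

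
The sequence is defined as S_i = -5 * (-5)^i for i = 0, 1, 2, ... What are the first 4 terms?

This is a geometric sequence.
i=0: S_0 = -5 * (-5)^0 = -5
i=1: S_1 = -5 * (-5)^1 = 25
i=2: S_2 = -5 * (-5)^2 = -125
i=3: S_3 = -5 * (-5)^3 = 625
The first 4 terms are: [-5, 25, -125, 625]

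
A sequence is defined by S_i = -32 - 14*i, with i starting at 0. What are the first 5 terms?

This is an arithmetic sequence.
i=0: S_0 = -32 + -14*0 = -32
i=1: S_1 = -32 + -14*1 = -46
i=2: S_2 = -32 + -14*2 = -60
i=3: S_3 = -32 + -14*3 = -74
i=4: S_4 = -32 + -14*4 = -88
The first 5 terms are: [-32, -46, -60, -74, -88]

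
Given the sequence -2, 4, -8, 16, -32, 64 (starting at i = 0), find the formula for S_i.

Check ratios: 4 / -2 = -2.0
Common ratio r = -2.
First term a = -2.
Formula: S_i = -2 * (-2)^i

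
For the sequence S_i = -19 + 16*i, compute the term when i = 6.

S_6 = -19 + 16*6 = -19 + 96 = 77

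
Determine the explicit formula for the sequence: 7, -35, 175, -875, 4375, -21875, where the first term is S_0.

Check ratios: -35 / 7 = -5.0
Common ratio r = -5.
First term a = 7.
Formula: S_i = 7 * (-5)^i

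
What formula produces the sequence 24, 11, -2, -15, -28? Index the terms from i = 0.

Check differences: 11 - 24 = -13
-2 - 11 = -13
Common difference d = -13.
First term a = 24.
Formula: S_i = 24 - 13*i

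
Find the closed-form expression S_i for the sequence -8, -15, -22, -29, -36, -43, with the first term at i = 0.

Check differences: -15 - -8 = -7
-22 - -15 = -7
Common difference d = -7.
First term a = -8.
Formula: S_i = -8 - 7*i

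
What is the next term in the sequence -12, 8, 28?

Differences: 8 - -12 = 20
This is an arithmetic sequence with common difference d = 20.
Next term = 28 + 20 = 48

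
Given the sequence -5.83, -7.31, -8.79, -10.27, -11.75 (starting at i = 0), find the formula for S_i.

Check differences: -7.31 - -5.83 = -1.48
-8.79 - -7.31 = -1.48
Common difference d = -1.48.
First term a = -5.83.
Formula: S_i = -5.83 - 1.48*i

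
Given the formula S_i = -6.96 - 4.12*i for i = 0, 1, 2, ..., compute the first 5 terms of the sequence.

This is an arithmetic sequence.
i=0: S_0 = -6.96 + -4.12*0 = -6.96
i=1: S_1 = -6.96 + -4.12*1 = -11.08
i=2: S_2 = -6.96 + -4.12*2 = -15.2
i=3: S_3 = -6.96 + -4.12*3 = -19.32
i=4: S_4 = -6.96 + -4.12*4 = -23.44
The first 5 terms are: [-6.96, -11.08, -15.2, -19.32, -23.44]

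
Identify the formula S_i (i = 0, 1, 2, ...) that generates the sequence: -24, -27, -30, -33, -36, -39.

Check differences: -27 - -24 = -3
-30 - -27 = -3
Common difference d = -3.
First term a = -24.
Formula: S_i = -24 - 3*i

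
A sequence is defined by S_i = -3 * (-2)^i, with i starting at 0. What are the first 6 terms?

This is a geometric sequence.
i=0: S_0 = -3 * (-2)^0 = -3
i=1: S_1 = -3 * (-2)^1 = 6
i=2: S_2 = -3 * (-2)^2 = -12
i=3: S_3 = -3 * (-2)^3 = 24
i=4: S_4 = -3 * (-2)^4 = -48
i=5: S_5 = -3 * (-2)^5 = 96
The first 6 terms are: [-3, 6, -12, 24, -48, 96]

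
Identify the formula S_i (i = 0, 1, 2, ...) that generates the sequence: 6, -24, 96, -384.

Check ratios: -24 / 6 = -4.0
Common ratio r = -4.
First term a = 6.
Formula: S_i = 6 * (-4)^i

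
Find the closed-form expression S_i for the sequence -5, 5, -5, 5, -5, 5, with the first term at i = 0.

Check ratios: 5 / -5 = -1.0
Common ratio r = -1.
First term a = -5.
Formula: S_i = -5 * (-1)^i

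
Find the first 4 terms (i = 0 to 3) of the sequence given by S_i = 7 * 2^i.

This is a geometric sequence.
i=0: S_0 = 7 * 2^0 = 7
i=1: S_1 = 7 * 2^1 = 14
i=2: S_2 = 7 * 2^2 = 28
i=3: S_3 = 7 * 2^3 = 56
The first 4 terms are: [7, 14, 28, 56]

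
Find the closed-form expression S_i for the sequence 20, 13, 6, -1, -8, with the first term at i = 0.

Check differences: 13 - 20 = -7
6 - 13 = -7
Common difference d = -7.
First term a = 20.
Formula: S_i = 20 - 7*i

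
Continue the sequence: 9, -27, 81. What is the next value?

Ratios: -27 / 9 = -3.0
This is a geometric sequence with common ratio r = -3.
Next term = 81 * -3 = -243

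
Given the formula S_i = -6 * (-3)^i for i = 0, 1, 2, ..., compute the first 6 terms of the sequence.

This is a geometric sequence.
i=0: S_0 = -6 * (-3)^0 = -6
i=1: S_1 = -6 * (-3)^1 = 18
i=2: S_2 = -6 * (-3)^2 = -54
i=3: S_3 = -6 * (-3)^3 = 162
i=4: S_4 = -6 * (-3)^4 = -486
i=5: S_5 = -6 * (-3)^5 = 1458
The first 6 terms are: [-6, 18, -54, 162, -486, 1458]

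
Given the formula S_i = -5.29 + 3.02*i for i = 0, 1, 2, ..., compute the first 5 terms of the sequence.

This is an arithmetic sequence.
i=0: S_0 = -5.29 + 3.02*0 = -5.29
i=1: S_1 = -5.29 + 3.02*1 = -2.27
i=2: S_2 = -5.29 + 3.02*2 = 0.75
i=3: S_3 = -5.29 + 3.02*3 = 3.77
i=4: S_4 = -5.29 + 3.02*4 = 6.79
The first 5 terms are: [-5.29, -2.27, 0.75, 3.77, 6.79]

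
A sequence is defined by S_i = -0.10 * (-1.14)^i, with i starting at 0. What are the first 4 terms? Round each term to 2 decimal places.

This is a geometric sequence.
i=0: S_0 = -0.1 * (-1.14)^0 = -0.1
i=1: S_1 = -0.1 * (-1.14)^1 ≈ 0.11
i=2: S_2 = -0.1 * (-1.14)^2 ≈ -0.13
i=3: S_3 = -0.1 * (-1.14)^3 ≈ 0.15
The first 4 terms are: [-0.1, 0.11, -0.13, 0.15]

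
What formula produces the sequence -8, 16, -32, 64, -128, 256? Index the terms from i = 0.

Check ratios: 16 / -8 = -2.0
Common ratio r = -2.
First term a = -8.
Formula: S_i = -8 * (-2)^i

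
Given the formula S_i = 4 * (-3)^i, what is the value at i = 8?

S_8 = 4 * (-3)^8 = 4 * 6561 = 26244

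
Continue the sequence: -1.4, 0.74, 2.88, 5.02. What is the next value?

Differences: 0.74 - -1.4 = 2.14
This is an arithmetic sequence with common difference d = 2.14.
Next term = 5.02 + 2.14 = 7.16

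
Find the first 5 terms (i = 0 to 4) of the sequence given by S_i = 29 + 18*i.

This is an arithmetic sequence.
i=0: S_0 = 29 + 18*0 = 29
i=1: S_1 = 29 + 18*1 = 47
i=2: S_2 = 29 + 18*2 = 65
i=3: S_3 = 29 + 18*3 = 83
i=4: S_4 = 29 + 18*4 = 101
The first 5 terms are: [29, 47, 65, 83, 101]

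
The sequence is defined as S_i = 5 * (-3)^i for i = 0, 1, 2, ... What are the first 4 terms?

This is a geometric sequence.
i=0: S_0 = 5 * (-3)^0 = 5
i=1: S_1 = 5 * (-3)^1 = -15
i=2: S_2 = 5 * (-3)^2 = 45
i=3: S_3 = 5 * (-3)^3 = -135
The first 4 terms are: [5, -15, 45, -135]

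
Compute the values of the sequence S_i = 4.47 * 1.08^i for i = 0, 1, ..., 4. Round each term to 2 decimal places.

This is a geometric sequence.
i=0: S_0 = 4.47 * 1.08^0 = 4.47
i=1: S_1 = 4.47 * 1.08^1 ≈ 4.83
i=2: S_2 = 4.47 * 1.08^2 ≈ 5.21
i=3: S_3 = 4.47 * 1.08^3 ≈ 5.63
i=4: S_4 = 4.47 * 1.08^4 ≈ 6.08
The first 5 terms are: [4.47, 4.83, 5.21, 5.63, 6.08]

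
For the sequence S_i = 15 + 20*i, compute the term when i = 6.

S_6 = 15 + 20*6 = 15 + 120 = 135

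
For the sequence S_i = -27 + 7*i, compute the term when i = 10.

S_10 = -27 + 7*10 = -27 + 70 = 43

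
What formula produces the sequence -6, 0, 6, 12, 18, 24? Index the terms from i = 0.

Check differences: 0 - -6 = 6
6 - 0 = 6
Common difference d = 6.
First term a = -6.
Formula: S_i = -6 + 6*i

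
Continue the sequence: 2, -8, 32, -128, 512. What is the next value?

Ratios: -8 / 2 = -4.0
This is a geometric sequence with common ratio r = -4.
Next term = 512 * -4 = -2048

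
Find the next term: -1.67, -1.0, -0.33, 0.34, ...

Differences: -1.0 - -1.67 = 0.67
This is an arithmetic sequence with common difference d = 0.67.
Next term = 0.34 + 0.67 = 1.01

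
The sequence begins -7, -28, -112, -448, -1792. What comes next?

Ratios: -28 / -7 = 4.0
This is a geometric sequence with common ratio r = 4.
Next term = -1792 * 4 = -7168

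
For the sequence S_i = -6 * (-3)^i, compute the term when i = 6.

S_6 = -6 * (-3)^6 = -6 * 729 = -4374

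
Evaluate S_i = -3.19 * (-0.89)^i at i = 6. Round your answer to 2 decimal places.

S_6 = -3.19 * (-0.89)^6 ≈ -3.19 * 0.497 ≈ -1.59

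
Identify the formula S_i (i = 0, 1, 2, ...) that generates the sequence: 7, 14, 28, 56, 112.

Check ratios: 14 / 7 = 2.0
Common ratio r = 2.
First term a = 7.
Formula: S_i = 7 * 2^i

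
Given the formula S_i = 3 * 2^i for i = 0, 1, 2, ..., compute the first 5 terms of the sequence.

This is a geometric sequence.
i=0: S_0 = 3 * 2^0 = 3
i=1: S_1 = 3 * 2^1 = 6
i=2: S_2 = 3 * 2^2 = 12
i=3: S_3 = 3 * 2^3 = 24
i=4: S_4 = 3 * 2^4 = 48
The first 5 terms are: [3, 6, 12, 24, 48]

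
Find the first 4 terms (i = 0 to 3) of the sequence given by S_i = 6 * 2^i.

This is a geometric sequence.
i=0: S_0 = 6 * 2^0 = 6
i=1: S_1 = 6 * 2^1 = 12
i=2: S_2 = 6 * 2^2 = 24
i=3: S_3 = 6 * 2^3 = 48
The first 4 terms are: [6, 12, 24, 48]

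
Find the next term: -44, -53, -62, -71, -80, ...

Differences: -53 - -44 = -9
This is an arithmetic sequence with common difference d = -9.
Next term = -80 + -9 = -89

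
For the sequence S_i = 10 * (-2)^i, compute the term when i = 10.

S_10 = 10 * (-2)^10 = 10 * 1024 = 10240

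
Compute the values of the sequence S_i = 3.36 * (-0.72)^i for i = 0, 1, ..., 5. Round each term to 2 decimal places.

This is a geometric sequence.
i=0: S_0 = 3.36 * (-0.72)^0 = 3.36
i=1: S_1 = 3.36 * (-0.72)^1 ≈ -2.42
i=2: S_2 = 3.36 * (-0.72)^2 ≈ 1.74
i=3: S_3 = 3.36 * (-0.72)^3 ≈ -1.25
i=4: S_4 = 3.36 * (-0.72)^4 ≈ 0.9
i=5: S_5 = 3.36 * (-0.72)^5 ≈ -0.65
The first 6 terms are: [3.36, -2.42, 1.74, -1.25, 0.9, -0.65]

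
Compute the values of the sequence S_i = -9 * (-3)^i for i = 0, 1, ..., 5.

This is a geometric sequence.
i=0: S_0 = -9 * (-3)^0 = -9
i=1: S_1 = -9 * (-3)^1 = 27
i=2: S_2 = -9 * (-3)^2 = -81
i=3: S_3 = -9 * (-3)^3 = 243
i=4: S_4 = -9 * (-3)^4 = -729
i=5: S_5 = -9 * (-3)^5 = 2187
The first 6 terms are: [-9, 27, -81, 243, -729, 2187]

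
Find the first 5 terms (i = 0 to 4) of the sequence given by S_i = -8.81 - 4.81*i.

This is an arithmetic sequence.
i=0: S_0 = -8.81 + -4.81*0 = -8.81
i=1: S_1 = -8.81 + -4.81*1 = -13.62
i=2: S_2 = -8.81 + -4.81*2 = -18.43
i=3: S_3 = -8.81 + -4.81*3 = -23.24
i=4: S_4 = -8.81 + -4.81*4 = -28.05
The first 5 terms are: [-8.81, -13.62, -18.43, -23.24, -28.05]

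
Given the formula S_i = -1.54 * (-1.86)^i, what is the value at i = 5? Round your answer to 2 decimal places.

S_5 = -1.54 * (-1.86)^5 ≈ -1.54 * -22.262 ≈ 34.28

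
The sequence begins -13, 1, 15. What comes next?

Differences: 1 - -13 = 14
This is an arithmetic sequence with common difference d = 14.
Next term = 15 + 14 = 29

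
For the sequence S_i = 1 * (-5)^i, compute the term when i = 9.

S_9 = 1 * (-5)^9 = 1 * -1953125 = -1953125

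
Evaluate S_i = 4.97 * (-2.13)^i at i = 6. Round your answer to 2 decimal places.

S_6 = 4.97 * (-2.13)^6 ≈ 4.97 * 93.3851 ≈ 464.12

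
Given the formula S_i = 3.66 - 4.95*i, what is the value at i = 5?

S_5 = 3.66 + -4.95*5 = 3.66 + -24.75 = -21.09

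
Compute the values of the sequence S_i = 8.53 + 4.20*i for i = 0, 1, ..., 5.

This is an arithmetic sequence.
i=0: S_0 = 8.53 + 4.2*0 = 8.53
i=1: S_1 = 8.53 + 4.2*1 = 12.73
i=2: S_2 = 8.53 + 4.2*2 = 16.93
i=3: S_3 = 8.53 + 4.2*3 = 21.13
i=4: S_4 = 8.53 + 4.2*4 = 25.33
i=5: S_5 = 8.53 + 4.2*5 = 29.53
The first 6 terms are: [8.53, 12.73, 16.93, 21.13, 25.33, 29.53]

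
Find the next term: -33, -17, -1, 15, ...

Differences: -17 - -33 = 16
This is an arithmetic sequence with common difference d = 16.
Next term = 15 + 16 = 31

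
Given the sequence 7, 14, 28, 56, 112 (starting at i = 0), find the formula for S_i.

Check ratios: 14 / 7 = 2.0
Common ratio r = 2.
First term a = 7.
Formula: S_i = 7 * 2^i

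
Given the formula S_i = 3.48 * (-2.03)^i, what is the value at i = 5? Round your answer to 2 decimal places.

S_5 = 3.48 * (-2.03)^5 ≈ 3.48 * -34.4731 ≈ -119.97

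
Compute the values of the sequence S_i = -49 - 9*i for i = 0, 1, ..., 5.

This is an arithmetic sequence.
i=0: S_0 = -49 + -9*0 = -49
i=1: S_1 = -49 + -9*1 = -58
i=2: S_2 = -49 + -9*2 = -67
i=3: S_3 = -49 + -9*3 = -76
i=4: S_4 = -49 + -9*4 = -85
i=5: S_5 = -49 + -9*5 = -94
The first 6 terms are: [-49, -58, -67, -76, -85, -94]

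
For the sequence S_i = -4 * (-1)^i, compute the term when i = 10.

S_10 = -4 * (-1)^10 = -4 * 1 = -4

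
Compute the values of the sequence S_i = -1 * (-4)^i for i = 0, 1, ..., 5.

This is a geometric sequence.
i=0: S_0 = -1 * (-4)^0 = -1
i=1: S_1 = -1 * (-4)^1 = 4
i=2: S_2 = -1 * (-4)^2 = -16
i=3: S_3 = -1 * (-4)^3 = 64
i=4: S_4 = -1 * (-4)^4 = -256
i=5: S_5 = -1 * (-4)^5 = 1024
The first 6 terms are: [-1, 4, -16, 64, -256, 1024]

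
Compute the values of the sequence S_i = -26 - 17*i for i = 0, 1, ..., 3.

This is an arithmetic sequence.
i=0: S_0 = -26 + -17*0 = -26
i=1: S_1 = -26 + -17*1 = -43
i=2: S_2 = -26 + -17*2 = -60
i=3: S_3 = -26 + -17*3 = -77
The first 4 terms are: [-26, -43, -60, -77]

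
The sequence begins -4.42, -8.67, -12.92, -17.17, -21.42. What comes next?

Differences: -8.67 - -4.42 = -4.25
This is an arithmetic sequence with common difference d = -4.25.
Next term = -21.42 + -4.25 = -25.67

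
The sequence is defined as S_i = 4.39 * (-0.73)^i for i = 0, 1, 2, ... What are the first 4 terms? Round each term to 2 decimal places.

This is a geometric sequence.
i=0: S_0 = 4.39 * (-0.73)^0 = 4.39
i=1: S_1 = 4.39 * (-0.73)^1 ≈ -3.2
i=2: S_2 = 4.39 * (-0.73)^2 ≈ 2.34
i=3: S_3 = 4.39 * (-0.73)^3 ≈ -1.71
The first 4 terms are: [4.39, -3.2, 2.34, -1.71]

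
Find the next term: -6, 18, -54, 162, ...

Ratios: 18 / -6 = -3.0
This is a geometric sequence with common ratio r = -3.
Next term = 162 * -3 = -486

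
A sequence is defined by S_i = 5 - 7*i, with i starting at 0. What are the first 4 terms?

This is an arithmetic sequence.
i=0: S_0 = 5 + -7*0 = 5
i=1: S_1 = 5 + -7*1 = -2
i=2: S_2 = 5 + -7*2 = -9
i=3: S_3 = 5 + -7*3 = -16
The first 4 terms are: [5, -2, -9, -16]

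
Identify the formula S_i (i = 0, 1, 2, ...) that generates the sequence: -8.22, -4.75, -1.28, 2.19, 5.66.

Check differences: -4.75 - -8.22 = 3.47
-1.28 - -4.75 = 3.47
Common difference d = 3.47.
First term a = -8.22.
Formula: S_i = -8.22 + 3.47*i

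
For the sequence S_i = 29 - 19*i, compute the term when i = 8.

S_8 = 29 + -19*8 = 29 + -152 = -123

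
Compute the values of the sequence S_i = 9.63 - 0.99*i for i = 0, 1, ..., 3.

This is an arithmetic sequence.
i=0: S_0 = 9.63 + -0.99*0 = 9.63
i=1: S_1 = 9.63 + -0.99*1 = 8.64
i=2: S_2 = 9.63 + -0.99*2 = 7.65
i=3: S_3 = 9.63 + -0.99*3 = 6.66
The first 4 terms are: [9.63, 8.64, 7.65, 6.66]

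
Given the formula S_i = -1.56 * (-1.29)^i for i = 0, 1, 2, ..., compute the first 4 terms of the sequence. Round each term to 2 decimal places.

This is a geometric sequence.
i=0: S_0 = -1.56 * (-1.29)^0 = -1.56
i=1: S_1 = -1.56 * (-1.29)^1 ≈ 2.01
i=2: S_2 = -1.56 * (-1.29)^2 ≈ -2.6
i=3: S_3 = -1.56 * (-1.29)^3 ≈ 3.35
The first 4 terms are: [-1.56, 2.01, -2.6, 3.35]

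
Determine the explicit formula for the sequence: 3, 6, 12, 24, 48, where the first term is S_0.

Check ratios: 6 / 3 = 2.0
Common ratio r = 2.
First term a = 3.
Formula: S_i = 3 * 2^i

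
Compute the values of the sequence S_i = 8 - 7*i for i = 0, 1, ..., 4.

This is an arithmetic sequence.
i=0: S_0 = 8 + -7*0 = 8
i=1: S_1 = 8 + -7*1 = 1
i=2: S_2 = 8 + -7*2 = -6
i=3: S_3 = 8 + -7*3 = -13
i=4: S_4 = 8 + -7*4 = -20
The first 5 terms are: [8, 1, -6, -13, -20]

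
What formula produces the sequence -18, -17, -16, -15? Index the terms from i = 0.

Check differences: -17 - -18 = 1
-16 - -17 = 1
Common difference d = 1.
First term a = -18.
Formula: S_i = -18 + 1*i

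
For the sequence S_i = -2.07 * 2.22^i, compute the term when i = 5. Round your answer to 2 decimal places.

S_5 = -2.07 * 2.22^5 ≈ -2.07 * 53.9219 ≈ -111.62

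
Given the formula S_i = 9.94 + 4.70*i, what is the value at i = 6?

S_6 = 9.94 + 4.7*6 = 9.94 + 28.2 = 38.14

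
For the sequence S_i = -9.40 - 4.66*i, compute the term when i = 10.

S_10 = -9.4 + -4.66*10 = -9.4 + -46.6 = -56.0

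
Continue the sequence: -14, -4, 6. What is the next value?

Differences: -4 - -14 = 10
This is an arithmetic sequence with common difference d = 10.
Next term = 6 + 10 = 16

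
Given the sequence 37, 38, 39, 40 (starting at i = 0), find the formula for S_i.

Check differences: 38 - 37 = 1
39 - 38 = 1
Common difference d = 1.
First term a = 37.
Formula: S_i = 37 + 1*i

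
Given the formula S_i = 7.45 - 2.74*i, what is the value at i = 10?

S_10 = 7.45 + -2.74*10 = 7.45 + -27.4 = -19.95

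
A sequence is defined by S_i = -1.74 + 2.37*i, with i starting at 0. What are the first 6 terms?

This is an arithmetic sequence.
i=0: S_0 = -1.74 + 2.37*0 = -1.74
i=1: S_1 = -1.74 + 2.37*1 = 0.63
i=2: S_2 = -1.74 + 2.37*2 = 3.0
i=3: S_3 = -1.74 + 2.37*3 = 5.37
i=4: S_4 = -1.74 + 2.37*4 = 7.74
i=5: S_5 = -1.74 + 2.37*5 = 10.11
The first 6 terms are: [-1.74, 0.63, 3.0, 5.37, 7.74, 10.11]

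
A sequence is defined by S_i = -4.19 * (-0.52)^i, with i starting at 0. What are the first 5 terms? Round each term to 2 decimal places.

This is a geometric sequence.
i=0: S_0 = -4.19 * (-0.52)^0 = -4.19
i=1: S_1 = -4.19 * (-0.52)^1 ≈ 2.18
i=2: S_2 = -4.19 * (-0.52)^2 ≈ -1.13
i=3: S_3 = -4.19 * (-0.52)^3 ≈ 0.59
i=4: S_4 = -4.19 * (-0.52)^4 ≈ -0.31
The first 5 terms are: [-4.19, 2.18, -1.13, 0.59, -0.31]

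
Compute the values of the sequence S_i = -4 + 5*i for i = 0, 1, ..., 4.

This is an arithmetic sequence.
i=0: S_0 = -4 + 5*0 = -4
i=1: S_1 = -4 + 5*1 = 1
i=2: S_2 = -4 + 5*2 = 6
i=3: S_3 = -4 + 5*3 = 11
i=4: S_4 = -4 + 5*4 = 16
The first 5 terms are: [-4, 1, 6, 11, 16]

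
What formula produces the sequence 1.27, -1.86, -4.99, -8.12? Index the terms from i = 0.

Check differences: -1.86 - 1.27 = -3.13
-4.99 - -1.86 = -3.13
Common difference d = -3.13.
First term a = 1.27.
Formula: S_i = 1.27 - 3.13*i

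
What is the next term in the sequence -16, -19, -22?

Differences: -19 - -16 = -3
This is an arithmetic sequence with common difference d = -3.
Next term = -22 + -3 = -25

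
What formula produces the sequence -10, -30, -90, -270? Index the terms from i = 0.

Check ratios: -30 / -10 = 3.0
Common ratio r = 3.
First term a = -10.
Formula: S_i = -10 * 3^i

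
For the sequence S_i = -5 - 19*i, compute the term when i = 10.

S_10 = -5 + -19*10 = -5 + -190 = -195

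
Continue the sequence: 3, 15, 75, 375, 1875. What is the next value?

Ratios: 15 / 3 = 5.0
This is a geometric sequence with common ratio r = 5.
Next term = 1875 * 5 = 9375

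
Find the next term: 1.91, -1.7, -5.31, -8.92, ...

Differences: -1.7 - 1.91 = -3.61
This is an arithmetic sequence with common difference d = -3.61.
Next term = -8.92 + -3.61 = -12.53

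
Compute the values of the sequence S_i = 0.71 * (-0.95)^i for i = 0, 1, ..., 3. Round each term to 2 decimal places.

This is a geometric sequence.
i=0: S_0 = 0.71 * (-0.95)^0 = 0.71
i=1: S_1 = 0.71 * (-0.95)^1 ≈ -0.67
i=2: S_2 = 0.71 * (-0.95)^2 ≈ 0.64
i=3: S_3 = 0.71 * (-0.95)^3 ≈ -0.61
The first 4 terms are: [0.71, -0.67, 0.64, -0.61]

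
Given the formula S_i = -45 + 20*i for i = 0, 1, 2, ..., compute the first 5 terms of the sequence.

This is an arithmetic sequence.
i=0: S_0 = -45 + 20*0 = -45
i=1: S_1 = -45 + 20*1 = -25
i=2: S_2 = -45 + 20*2 = -5
i=3: S_3 = -45 + 20*3 = 15
i=4: S_4 = -45 + 20*4 = 35
The first 5 terms are: [-45, -25, -5, 15, 35]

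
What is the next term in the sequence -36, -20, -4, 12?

Differences: -20 - -36 = 16
This is an arithmetic sequence with common difference d = 16.
Next term = 12 + 16 = 28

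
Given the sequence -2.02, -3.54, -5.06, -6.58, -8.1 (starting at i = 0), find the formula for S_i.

Check differences: -3.54 - -2.02 = -1.52
-5.06 - -3.54 = -1.52
Common difference d = -1.52.
First term a = -2.02.
Formula: S_i = -2.02 - 1.52*i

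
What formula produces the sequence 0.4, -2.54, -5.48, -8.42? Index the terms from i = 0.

Check differences: -2.54 - 0.4 = -2.94
-5.48 - -2.54 = -2.94
Common difference d = -2.94.
First term a = 0.4.
Formula: S_i = 0.40 - 2.94*i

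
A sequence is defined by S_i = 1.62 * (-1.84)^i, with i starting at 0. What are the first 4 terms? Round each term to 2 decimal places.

This is a geometric sequence.
i=0: S_0 = 1.62 * (-1.84)^0 = 1.62
i=1: S_1 = 1.62 * (-1.84)^1 ≈ -2.98
i=2: S_2 = 1.62 * (-1.84)^2 ≈ 5.48
i=3: S_3 = 1.62 * (-1.84)^3 ≈ -10.09
The first 4 terms are: [1.62, -2.98, 5.48, -10.09]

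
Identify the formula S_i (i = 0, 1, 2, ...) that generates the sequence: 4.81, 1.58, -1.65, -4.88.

Check differences: 1.58 - 4.81 = -3.23
-1.65 - 1.58 = -3.23
Common difference d = -3.23.
First term a = 4.81.
Formula: S_i = 4.81 - 3.23*i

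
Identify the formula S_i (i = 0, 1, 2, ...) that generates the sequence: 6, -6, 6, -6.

Check ratios: -6 / 6 = -1.0
Common ratio r = -1.
First term a = 6.
Formula: S_i = 6 * (-1)^i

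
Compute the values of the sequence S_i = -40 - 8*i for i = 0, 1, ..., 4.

This is an arithmetic sequence.
i=0: S_0 = -40 + -8*0 = -40
i=1: S_1 = -40 + -8*1 = -48
i=2: S_2 = -40 + -8*2 = -56
i=3: S_3 = -40 + -8*3 = -64
i=4: S_4 = -40 + -8*4 = -72
The first 5 terms are: [-40, -48, -56, -64, -72]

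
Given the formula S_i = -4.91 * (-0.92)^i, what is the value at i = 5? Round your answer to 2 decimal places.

S_5 = -4.91 * (-0.92)^5 ≈ -4.91 * -0.6591 ≈ 3.24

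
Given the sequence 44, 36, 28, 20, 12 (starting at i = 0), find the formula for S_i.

Check differences: 36 - 44 = -8
28 - 36 = -8
Common difference d = -8.
First term a = 44.
Formula: S_i = 44 - 8*i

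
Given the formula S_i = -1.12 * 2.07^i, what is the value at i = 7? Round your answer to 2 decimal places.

S_7 = -1.12 * 2.07^7 ≈ -1.12 * 162.8517 ≈ -182.39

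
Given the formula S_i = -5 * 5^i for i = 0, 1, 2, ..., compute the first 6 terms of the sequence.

This is a geometric sequence.
i=0: S_0 = -5 * 5^0 = -5
i=1: S_1 = -5 * 5^1 = -25
i=2: S_2 = -5 * 5^2 = -125
i=3: S_3 = -5 * 5^3 = -625
i=4: S_4 = -5 * 5^4 = -3125
i=5: S_5 = -5 * 5^5 = -15625
The first 6 terms are: [-5, -25, -125, -625, -3125, -15625]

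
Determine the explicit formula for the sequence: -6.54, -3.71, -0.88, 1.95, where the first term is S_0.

Check differences: -3.71 - -6.54 = 2.83
-0.88 - -3.71 = 2.83
Common difference d = 2.83.
First term a = -6.54.
Formula: S_i = -6.54 + 2.83*i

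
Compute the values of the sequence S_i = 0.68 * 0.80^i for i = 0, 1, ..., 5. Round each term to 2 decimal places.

This is a geometric sequence.
i=0: S_0 = 0.68 * 0.8^0 = 0.68
i=1: S_1 = 0.68 * 0.8^1 ≈ 0.54
i=2: S_2 = 0.68 * 0.8^2 ≈ 0.44
i=3: S_3 = 0.68 * 0.8^3 ≈ 0.35
i=4: S_4 = 0.68 * 0.8^4 ≈ 0.28
i=5: S_5 = 0.68 * 0.8^5 ≈ 0.22
The first 6 terms are: [0.68, 0.54, 0.44, 0.35, 0.28, 0.22]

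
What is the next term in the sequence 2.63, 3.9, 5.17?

Differences: 3.9 - 2.63 = 1.27
This is an arithmetic sequence with common difference d = 1.27.
Next term = 5.17 + 1.27 = 6.44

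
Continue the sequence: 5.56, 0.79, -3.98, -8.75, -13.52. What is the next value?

Differences: 0.79 - 5.56 = -4.77
This is an arithmetic sequence with common difference d = -4.77.
Next term = -13.52 + -4.77 = -18.29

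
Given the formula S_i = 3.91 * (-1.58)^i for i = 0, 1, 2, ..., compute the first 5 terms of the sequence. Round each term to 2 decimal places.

This is a geometric sequence.
i=0: S_0 = 3.91 * (-1.58)^0 = 3.91
i=1: S_1 = 3.91 * (-1.58)^1 ≈ -6.18
i=2: S_2 = 3.91 * (-1.58)^2 ≈ 9.76
i=3: S_3 = 3.91 * (-1.58)^3 ≈ -15.42
i=4: S_4 = 3.91 * (-1.58)^4 ≈ 24.37
The first 5 terms are: [3.91, -6.18, 9.76, -15.42, 24.37]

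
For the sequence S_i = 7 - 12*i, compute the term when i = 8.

S_8 = 7 + -12*8 = 7 + -96 = -89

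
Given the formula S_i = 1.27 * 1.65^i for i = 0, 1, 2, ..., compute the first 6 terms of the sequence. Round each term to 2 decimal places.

This is a geometric sequence.
i=0: S_0 = 1.27 * 1.65^0 = 1.27
i=1: S_1 = 1.27 * 1.65^1 ≈ 2.1
i=2: S_2 = 1.27 * 1.65^2 ≈ 3.46
i=3: S_3 = 1.27 * 1.65^3 ≈ 5.7
i=4: S_4 = 1.27 * 1.65^4 ≈ 9.41
i=5: S_5 = 1.27 * 1.65^5 ≈ 15.53
The first 6 terms are: [1.27, 2.1, 3.46, 5.7, 9.41, 15.53]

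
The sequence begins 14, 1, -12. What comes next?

Differences: 1 - 14 = -13
This is an arithmetic sequence with common difference d = -13.
Next term = -12 + -13 = -25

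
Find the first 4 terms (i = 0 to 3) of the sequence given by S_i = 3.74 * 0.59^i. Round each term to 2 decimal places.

This is a geometric sequence.
i=0: S_0 = 3.74 * 0.59^0 = 3.74
i=1: S_1 = 3.74 * 0.59^1 ≈ 2.21
i=2: S_2 = 3.74 * 0.59^2 ≈ 1.3
i=3: S_3 = 3.74 * 0.59^3 ≈ 0.77
The first 4 terms are: [3.74, 2.21, 1.3, 0.77]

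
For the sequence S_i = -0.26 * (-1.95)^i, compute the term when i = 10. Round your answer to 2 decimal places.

S_10 = -0.26 * (-1.95)^10 ≈ -0.26 * 794.9615 ≈ -206.69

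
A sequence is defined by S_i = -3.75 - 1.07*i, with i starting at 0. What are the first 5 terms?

This is an arithmetic sequence.
i=0: S_0 = -3.75 + -1.07*0 = -3.75
i=1: S_1 = -3.75 + -1.07*1 = -4.82
i=2: S_2 = -3.75 + -1.07*2 = -5.89
i=3: S_3 = -3.75 + -1.07*3 = -6.96
i=4: S_4 = -3.75 + -1.07*4 = -8.03
The first 5 terms are: [-3.75, -4.82, -5.89, -6.96, -8.03]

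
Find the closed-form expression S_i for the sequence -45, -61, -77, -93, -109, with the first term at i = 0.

Check differences: -61 - -45 = -16
-77 - -61 = -16
Common difference d = -16.
First term a = -45.
Formula: S_i = -45 - 16*i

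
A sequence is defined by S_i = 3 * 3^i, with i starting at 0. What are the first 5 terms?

This is a geometric sequence.
i=0: S_0 = 3 * 3^0 = 3
i=1: S_1 = 3 * 3^1 = 9
i=2: S_2 = 3 * 3^2 = 27
i=3: S_3 = 3 * 3^3 = 81
i=4: S_4 = 3 * 3^4 = 243
The first 5 terms are: [3, 9, 27, 81, 243]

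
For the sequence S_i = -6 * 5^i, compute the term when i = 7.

S_7 = -6 * 5^7 = -6 * 78125 = -468750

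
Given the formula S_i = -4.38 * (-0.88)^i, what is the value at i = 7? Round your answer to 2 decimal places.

S_7 = -4.38 * (-0.88)^7 ≈ -4.38 * -0.4087 ≈ 1.79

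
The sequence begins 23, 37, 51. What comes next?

Differences: 37 - 23 = 14
This is an arithmetic sequence with common difference d = 14.
Next term = 51 + 14 = 65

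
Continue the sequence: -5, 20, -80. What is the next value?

Ratios: 20 / -5 = -4.0
This is a geometric sequence with common ratio r = -4.
Next term = -80 * -4 = 320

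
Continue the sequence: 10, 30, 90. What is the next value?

Ratios: 30 / 10 = 3.0
This is a geometric sequence with common ratio r = 3.
Next term = 90 * 3 = 270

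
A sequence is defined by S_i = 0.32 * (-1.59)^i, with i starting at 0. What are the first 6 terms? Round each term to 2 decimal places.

This is a geometric sequence.
i=0: S_0 = 0.32 * (-1.59)^0 = 0.32
i=1: S_1 = 0.32 * (-1.59)^1 ≈ -0.51
i=2: S_2 = 0.32 * (-1.59)^2 ≈ 0.81
i=3: S_3 = 0.32 * (-1.59)^3 ≈ -1.29
i=4: S_4 = 0.32 * (-1.59)^4 ≈ 2.05
i=5: S_5 = 0.32 * (-1.59)^5 ≈ -3.25
The first 6 terms are: [0.32, -0.51, 0.81, -1.29, 2.05, -3.25]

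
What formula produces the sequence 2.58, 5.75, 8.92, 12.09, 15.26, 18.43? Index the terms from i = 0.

Check differences: 5.75 - 2.58 = 3.17
8.92 - 5.75 = 3.17
Common difference d = 3.17.
First term a = 2.58.
Formula: S_i = 2.58 + 3.17*i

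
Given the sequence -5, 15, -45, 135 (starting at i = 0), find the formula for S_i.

Check ratios: 15 / -5 = -3.0
Common ratio r = -3.
First term a = -5.
Formula: S_i = -5 * (-3)^i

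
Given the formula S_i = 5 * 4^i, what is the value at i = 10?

S_10 = 5 * 4^10 = 5 * 1048576 = 5242880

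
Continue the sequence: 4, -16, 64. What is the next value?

Ratios: -16 / 4 = -4.0
This is a geometric sequence with common ratio r = -4.
Next term = 64 * -4 = -256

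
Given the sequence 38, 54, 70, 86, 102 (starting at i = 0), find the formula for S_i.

Check differences: 54 - 38 = 16
70 - 54 = 16
Common difference d = 16.
First term a = 38.
Formula: S_i = 38 + 16*i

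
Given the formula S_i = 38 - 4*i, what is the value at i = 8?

S_8 = 38 + -4*8 = 38 + -32 = 6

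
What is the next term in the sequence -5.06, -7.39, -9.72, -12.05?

Differences: -7.39 - -5.06 = -2.33
This is an arithmetic sequence with common difference d = -2.33.
Next term = -12.05 + -2.33 = -14.38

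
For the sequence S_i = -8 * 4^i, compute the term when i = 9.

S_9 = -8 * 4^9 = -8 * 262144 = -2097152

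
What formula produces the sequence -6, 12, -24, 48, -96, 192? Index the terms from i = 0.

Check ratios: 12 / -6 = -2.0
Common ratio r = -2.
First term a = -6.
Formula: S_i = -6 * (-2)^i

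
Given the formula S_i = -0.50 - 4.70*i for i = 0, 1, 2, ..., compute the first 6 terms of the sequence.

This is an arithmetic sequence.
i=0: S_0 = -0.5 + -4.7*0 = -0.5
i=1: S_1 = -0.5 + -4.7*1 = -5.2
i=2: S_2 = -0.5 + -4.7*2 = -9.9
i=3: S_3 = -0.5 + -4.7*3 = -14.6
i=4: S_4 = -0.5 + -4.7*4 = -19.3
i=5: S_5 = -0.5 + -4.7*5 = -24.0
The first 6 terms are: [-0.5, -5.2, -9.9, -14.6, -19.3, -24.0]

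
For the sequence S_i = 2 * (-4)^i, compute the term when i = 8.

S_8 = 2 * (-4)^8 = 2 * 65536 = 131072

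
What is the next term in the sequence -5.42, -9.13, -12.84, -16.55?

Differences: -9.13 - -5.42 = -3.71
This is an arithmetic sequence with common difference d = -3.71.
Next term = -16.55 + -3.71 = -20.26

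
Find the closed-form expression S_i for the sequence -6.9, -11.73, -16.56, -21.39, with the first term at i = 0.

Check differences: -11.73 - -6.9 = -4.83
-16.56 - -11.73 = -4.83
Common difference d = -4.83.
First term a = -6.9.
Formula: S_i = -6.90 - 4.83*i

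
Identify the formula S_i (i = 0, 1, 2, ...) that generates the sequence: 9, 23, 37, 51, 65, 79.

Check differences: 23 - 9 = 14
37 - 23 = 14
Common difference d = 14.
First term a = 9.
Formula: S_i = 9 + 14*i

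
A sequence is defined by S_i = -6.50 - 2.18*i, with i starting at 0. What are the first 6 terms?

This is an arithmetic sequence.
i=0: S_0 = -6.5 + -2.18*0 = -6.5
i=1: S_1 = -6.5 + -2.18*1 = -8.68
i=2: S_2 = -6.5 + -2.18*2 = -10.86
i=3: S_3 = -6.5 + -2.18*3 = -13.04
i=4: S_4 = -6.5 + -2.18*4 = -15.22
i=5: S_5 = -6.5 + -2.18*5 = -17.4
The first 6 terms are: [-6.5, -8.68, -10.86, -13.04, -15.22, -17.4]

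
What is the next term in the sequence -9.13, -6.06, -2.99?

Differences: -6.06 - -9.13 = 3.07
This is an arithmetic sequence with common difference d = 3.07.
Next term = -2.99 + 3.07 = 0.08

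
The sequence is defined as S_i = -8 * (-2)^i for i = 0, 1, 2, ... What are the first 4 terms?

This is a geometric sequence.
i=0: S_0 = -8 * (-2)^0 = -8
i=1: S_1 = -8 * (-2)^1 = 16
i=2: S_2 = -8 * (-2)^2 = -32
i=3: S_3 = -8 * (-2)^3 = 64
The first 4 terms are: [-8, 16, -32, 64]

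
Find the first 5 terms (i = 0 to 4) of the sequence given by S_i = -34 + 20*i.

This is an arithmetic sequence.
i=0: S_0 = -34 + 20*0 = -34
i=1: S_1 = -34 + 20*1 = -14
i=2: S_2 = -34 + 20*2 = 6
i=3: S_3 = -34 + 20*3 = 26
i=4: S_4 = -34 + 20*4 = 46
The first 5 terms are: [-34, -14, 6, 26, 46]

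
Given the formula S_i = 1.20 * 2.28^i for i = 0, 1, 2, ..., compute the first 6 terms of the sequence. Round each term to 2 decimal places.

This is a geometric sequence.
i=0: S_0 = 1.2 * 2.28^0 = 1.2
i=1: S_1 = 1.2 * 2.28^1 ≈ 2.74
i=2: S_2 = 1.2 * 2.28^2 ≈ 6.24
i=3: S_3 = 1.2 * 2.28^3 ≈ 14.22
i=4: S_4 = 1.2 * 2.28^4 ≈ 32.43
i=5: S_5 = 1.2 * 2.28^5 ≈ 73.94
The first 6 terms are: [1.2, 2.74, 6.24, 14.22, 32.43, 73.94]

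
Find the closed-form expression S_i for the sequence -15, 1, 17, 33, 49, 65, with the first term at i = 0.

Check differences: 1 - -15 = 16
17 - 1 = 16
Common difference d = 16.
First term a = -15.
Formula: S_i = -15 + 16*i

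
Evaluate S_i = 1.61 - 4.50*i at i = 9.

S_9 = 1.61 + -4.5*9 = 1.61 + -40.5 = -38.89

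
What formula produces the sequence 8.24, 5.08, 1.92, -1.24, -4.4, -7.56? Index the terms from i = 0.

Check differences: 5.08 - 8.24 = -3.16
1.92 - 5.08 = -3.16
Common difference d = -3.16.
First term a = 8.24.
Formula: S_i = 8.24 - 3.16*i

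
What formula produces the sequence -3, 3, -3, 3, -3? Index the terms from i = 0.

Check ratios: 3 / -3 = -1.0
Common ratio r = -1.
First term a = -3.
Formula: S_i = -3 * (-1)^i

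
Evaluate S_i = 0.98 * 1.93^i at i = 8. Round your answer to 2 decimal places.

S_8 = 0.98 * 1.93^8 ≈ 0.98 * 192.5123 ≈ 188.66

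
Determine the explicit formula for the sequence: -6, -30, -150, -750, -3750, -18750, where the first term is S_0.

Check ratios: -30 / -6 = 5.0
Common ratio r = 5.
First term a = -6.
Formula: S_i = -6 * 5^i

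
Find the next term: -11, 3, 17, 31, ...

Differences: 3 - -11 = 14
This is an arithmetic sequence with common difference d = 14.
Next term = 31 + 14 = 45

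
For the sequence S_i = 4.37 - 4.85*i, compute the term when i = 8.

S_8 = 4.37 + -4.85*8 = 4.37 + -38.8 = -34.43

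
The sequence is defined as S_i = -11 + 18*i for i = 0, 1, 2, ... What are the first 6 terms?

This is an arithmetic sequence.
i=0: S_0 = -11 + 18*0 = -11
i=1: S_1 = -11 + 18*1 = 7
i=2: S_2 = -11 + 18*2 = 25
i=3: S_3 = -11 + 18*3 = 43
i=4: S_4 = -11 + 18*4 = 61
i=5: S_5 = -11 + 18*5 = 79
The first 6 terms are: [-11, 7, 25, 43, 61, 79]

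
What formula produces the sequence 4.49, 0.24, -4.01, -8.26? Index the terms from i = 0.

Check differences: 0.24 - 4.49 = -4.25
-4.01 - 0.24 = -4.25
Common difference d = -4.25.
First term a = 4.49.
Formula: S_i = 4.49 - 4.25*i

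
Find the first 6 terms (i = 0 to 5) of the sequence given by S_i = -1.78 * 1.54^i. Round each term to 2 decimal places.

This is a geometric sequence.
i=0: S_0 = -1.78 * 1.54^0 = -1.78
i=1: S_1 = -1.78 * 1.54^1 ≈ -2.74
i=2: S_2 = -1.78 * 1.54^2 ≈ -4.22
i=3: S_3 = -1.78 * 1.54^3 ≈ -6.5
i=4: S_4 = -1.78 * 1.54^4 ≈ -10.01
i=5: S_5 = -1.78 * 1.54^5 ≈ -15.42
The first 6 terms are: [-1.78, -2.74, -4.22, -6.5, -10.01, -15.42]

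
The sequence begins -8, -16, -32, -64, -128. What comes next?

Ratios: -16 / -8 = 2.0
This is a geometric sequence with common ratio r = 2.
Next term = -128 * 2 = -256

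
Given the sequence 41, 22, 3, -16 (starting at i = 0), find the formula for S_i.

Check differences: 22 - 41 = -19
3 - 22 = -19
Common difference d = -19.
First term a = 41.
Formula: S_i = 41 - 19*i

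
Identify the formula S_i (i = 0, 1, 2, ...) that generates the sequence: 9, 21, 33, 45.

Check differences: 21 - 9 = 12
33 - 21 = 12
Common difference d = 12.
First term a = 9.
Formula: S_i = 9 + 12*i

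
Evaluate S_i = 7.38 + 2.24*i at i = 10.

S_10 = 7.38 + 2.24*10 = 7.38 + 22.4 = 29.78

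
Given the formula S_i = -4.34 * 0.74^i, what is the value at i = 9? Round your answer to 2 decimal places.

S_9 = -4.34 * 0.74^9 ≈ -4.34 * 0.0665 ≈ -0.29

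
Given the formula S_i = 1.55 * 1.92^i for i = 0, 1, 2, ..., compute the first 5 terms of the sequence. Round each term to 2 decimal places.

This is a geometric sequence.
i=0: S_0 = 1.55 * 1.92^0 = 1.55
i=1: S_1 = 1.55 * 1.92^1 ≈ 2.98
i=2: S_2 = 1.55 * 1.92^2 ≈ 5.71
i=3: S_3 = 1.55 * 1.92^3 ≈ 10.97
i=4: S_4 = 1.55 * 1.92^4 ≈ 21.06
The first 5 terms are: [1.55, 2.98, 5.71, 10.97, 21.06]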